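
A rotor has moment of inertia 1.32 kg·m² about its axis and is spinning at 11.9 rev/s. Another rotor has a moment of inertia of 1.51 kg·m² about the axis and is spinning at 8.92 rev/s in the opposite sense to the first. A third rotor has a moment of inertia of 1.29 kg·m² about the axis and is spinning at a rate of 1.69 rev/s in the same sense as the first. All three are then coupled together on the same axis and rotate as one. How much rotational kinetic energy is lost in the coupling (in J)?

ΔKE lost ≈ 6040 J

No external torque acts about the common axis, so total angular momentum is conserved.
Taking A's sense as positive: L = (1.320)(11.9) − (1.510)(8.92) + (1.290)(1.69) = 4.419 kg·m²·rev/s.
Combined I = 1.320 + 1.510 + 1.290 = 4.120 kg·m².
ω_f = L / I = 4.419 / 4.120 = 1.073 rev/s.
KE_i = ½ΣIω² = 6134 J; KE_f = ½(4.120)(6.739)² = 93.55 J.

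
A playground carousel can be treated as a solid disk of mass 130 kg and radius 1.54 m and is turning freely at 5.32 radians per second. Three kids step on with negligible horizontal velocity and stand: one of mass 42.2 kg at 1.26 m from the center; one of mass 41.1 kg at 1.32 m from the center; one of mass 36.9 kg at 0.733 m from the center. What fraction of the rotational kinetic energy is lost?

No external torque acts about the center; L_before = L_after.
I_p = ½(130)(1.54)² = 154.2 kg·m².
Added inertia Σmr² = (42.2)(1.26)² + (41.1)(1.32)² + (36.9)(0.733)² = 158.4 kg·m²; I_f = 154.2 + 158.4 = 312.6 kg·m².
ω_f = I_p ω_i / I_f = (154.2)(5.32) / 312.6 = 2.624 rad/s.
KE_i = ½(154.2)(5.320 rad/s)² = 2181 J; KE_f = ½(312.6)(2.624)² = 1076 J.
Fraction lost = 0.5068.

fraction ≈ 0.507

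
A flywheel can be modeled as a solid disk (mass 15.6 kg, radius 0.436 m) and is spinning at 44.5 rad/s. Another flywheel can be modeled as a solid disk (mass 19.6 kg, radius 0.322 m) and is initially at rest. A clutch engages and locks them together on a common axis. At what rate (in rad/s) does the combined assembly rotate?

|ω_f| ≈ 26.4 rad/s

No external torque acts about the common axis, so total angular momentum is conserved.
Moments of inertia: I_A = ½(15.6)(0.436)² = 1.483 kg·m²; I_B = ½(19.6)(0.322)² = 1.016 kg·m².
Taking A's sense as positive: L = (1.483)(44.5) = 65.98 kg·m²·rad/s.
Combined I = 1.483 + 1.016 = 2.499 kg·m².
ω_f = L / I = 65.98 / 2.499 = 26.41 rad/s.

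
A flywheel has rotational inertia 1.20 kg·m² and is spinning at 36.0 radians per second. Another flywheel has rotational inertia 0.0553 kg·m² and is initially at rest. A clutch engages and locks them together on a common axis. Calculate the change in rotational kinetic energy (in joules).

The coupling torques are internal; angular momentum about the shared axis is conserved.
Taking A's sense as positive: L = (1.200)(36.0) = 43.20 kg·m²·rad/s.
Combined I = 1.200 + 0.05530 = 1.255 kg·m².
ω_f = L / I = 43.20 / 1.255 = 34.41 rad/s.
KE_i = ½ΣIω² = 777.6 J; KE_f = ½(1.255)(34.41)² = 743.3 J.

ΔKE ≈ -34.3 J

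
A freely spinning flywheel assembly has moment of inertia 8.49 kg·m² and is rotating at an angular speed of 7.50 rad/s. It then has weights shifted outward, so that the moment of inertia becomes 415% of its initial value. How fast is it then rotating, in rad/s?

ω₂ ≈ 1.81 rad/s

With no external torque about the axis, L is conserved: I₁ω₁ = I₂ω₂.
I₂ = 4.15 × 8.49 = 35.23 kg·m².
ω₂ = I₁ω₁ / I₂ = (8.490)(7.50 rad/s) / (35.23) = 1.807 rad/s.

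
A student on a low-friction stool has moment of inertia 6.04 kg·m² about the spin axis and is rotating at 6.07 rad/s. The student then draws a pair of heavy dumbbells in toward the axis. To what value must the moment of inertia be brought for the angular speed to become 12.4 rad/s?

I₂ ≈ 2.96 kg·m²

Angular momentum about the spin axis is conserved since the torque about it is zero.
I₂ = I₁ω₁ / ω₂ = (6.04)(6.07) / (12.4) = 2.957 kg·m².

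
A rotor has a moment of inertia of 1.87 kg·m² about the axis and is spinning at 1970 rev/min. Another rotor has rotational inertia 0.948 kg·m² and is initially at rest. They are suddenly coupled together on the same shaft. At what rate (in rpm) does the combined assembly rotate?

The coupling torques are internal; angular momentum about the shared axis is conserved.
Taking A's sense as positive: L = (1.870)(1970) = 3684 kg·m²·rpm.
Combined I = 1.870 + 0.9480 = 2.818 kg·m².
ω_f = L / I = 3684 / 2.818 = 1307 rpm.

|ω_f| ≈ 1310 rpm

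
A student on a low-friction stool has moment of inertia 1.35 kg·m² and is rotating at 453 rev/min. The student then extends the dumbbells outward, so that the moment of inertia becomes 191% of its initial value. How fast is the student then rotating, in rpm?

ω₂ ≈ 237 rpm

With no external torque about the axis, L is conserved: I₁ω₁ = I₂ω₂.
I₂ = 1.91 × 1.35 = 2.579 kg·m².
ω₂ = I₁ω₁ / I₂ = (1.350)(453 rpm) / (2.579) = 237.2 rpm.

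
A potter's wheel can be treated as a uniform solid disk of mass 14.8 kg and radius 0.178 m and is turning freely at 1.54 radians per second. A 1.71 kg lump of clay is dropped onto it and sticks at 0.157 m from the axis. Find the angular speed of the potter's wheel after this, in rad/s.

The added mass arrives with no angular momentum about the axis, and any external torque about the axis is negligible, so the system's angular momentum is conserved.
I_p = ½(14.8)(0.178)² = 0.2345 kg·m².
Added inertia Σmr² = (1.71)(0.157)² = 0.04215 kg·m²; I_f = 0.2345 + 0.04215 = 0.2766 kg·m².
ω_f = I_p ω_i / I_f = (0.2345)(1.54) / 0.2766 = 1.305 rad/s.

ω_f ≈ 1.31 rad/s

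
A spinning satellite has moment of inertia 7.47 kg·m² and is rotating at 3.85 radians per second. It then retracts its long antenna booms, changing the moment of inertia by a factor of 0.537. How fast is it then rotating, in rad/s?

ω₂ ≈ 7.17 rad/s

Angular momentum about the spin axis is conserved since the torque about it is zero.
I₂ = 0.537 × 7.47 = 4.011 kg·m².
ω₂ = I₁ω₁ / I₂ = (7.470)(3.85 rad/s) / (4.011) = 7.169 rad/s.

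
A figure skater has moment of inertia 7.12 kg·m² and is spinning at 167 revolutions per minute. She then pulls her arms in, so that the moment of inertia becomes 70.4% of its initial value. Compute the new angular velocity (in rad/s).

With no external torque about the axis, L is conserved: I₁ω₁ = I₂ω₂.
I₂ = 0.704 × 7.12 = 5.012 kg·m².
ω₂ = I₁ω₁ / I₂ = (7.120)(167 rpm) / (5.012) = 237.2 rpm = 24.84 rad/s.

ω₂ ≈ 24.8 rad/s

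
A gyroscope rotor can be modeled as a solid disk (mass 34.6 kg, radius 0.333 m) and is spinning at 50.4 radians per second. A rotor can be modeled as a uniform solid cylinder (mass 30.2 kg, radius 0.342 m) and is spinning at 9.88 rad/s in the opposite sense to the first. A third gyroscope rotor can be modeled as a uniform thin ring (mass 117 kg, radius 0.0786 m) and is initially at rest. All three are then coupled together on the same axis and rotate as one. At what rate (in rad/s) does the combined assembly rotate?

|ω_f| ≈ 18.0 rad/s

The coupling torques are internal; angular momentum about the shared axis is conserved.
Moments of inertia: I_A = ½(34.6)(0.333)² = 1.918 kg·m²; I_B = ½(30.2)(0.342)² = 1.766 kg·m²; I_C = (117)(0.0786)² = 0.7228 kg·m².
Taking A's sense as positive: L = (1.918)(50.4) − (1.766)(9.88) = 79.24 kg·m²·rad/s.
Combined I = 1.918 + 1.766 + 0.7228 = 4.407 kg·m².
ω_f = L / I = 79.24 / 4.407 = 17.98 rad/s.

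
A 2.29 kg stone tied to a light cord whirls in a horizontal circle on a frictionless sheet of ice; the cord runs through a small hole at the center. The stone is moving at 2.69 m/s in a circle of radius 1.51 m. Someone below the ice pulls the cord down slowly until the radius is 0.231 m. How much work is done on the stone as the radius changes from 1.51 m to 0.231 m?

Central (radial) force ⇒ zero torque about the center ⇒ m v r is constant.
v₂ = v₁ r₁ / r₂ = (2.69)(1.51) / (0.231) = 17.58 m/s.
W = ΔKE = ½m(v₂² − v₁²) = 345.7 J.

W ≈ 346 J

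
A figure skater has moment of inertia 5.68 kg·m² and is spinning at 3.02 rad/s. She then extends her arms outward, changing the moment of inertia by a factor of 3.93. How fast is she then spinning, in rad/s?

With no external torque about the axis, L is conserved: I₁ω₁ = I₂ω₂.
I₂ = 3.93 × 5.68 = 22.32 kg·m².
ω₂ = I₁ω₁ / I₂ = (5.680)(3.02 rad/s) / (22.32) = 0.7684 rad/s.

ω₂ ≈ 0.768 rad/s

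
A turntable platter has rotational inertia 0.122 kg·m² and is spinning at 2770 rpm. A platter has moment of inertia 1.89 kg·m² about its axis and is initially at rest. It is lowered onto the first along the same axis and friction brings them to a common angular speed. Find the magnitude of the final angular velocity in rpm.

The coupling torques are internal; angular momentum about the shared axis is conserved.
Taking A's sense as positive: L = (0.1220)(2770) = 337.9 kg·m²·rpm.
Combined I = 0.1220 + 1.890 = 2.012 kg·m².
ω_f = L / I = 337.9 / 2.012 = 168.0 rpm.

|ω_f| ≈ 168 rpm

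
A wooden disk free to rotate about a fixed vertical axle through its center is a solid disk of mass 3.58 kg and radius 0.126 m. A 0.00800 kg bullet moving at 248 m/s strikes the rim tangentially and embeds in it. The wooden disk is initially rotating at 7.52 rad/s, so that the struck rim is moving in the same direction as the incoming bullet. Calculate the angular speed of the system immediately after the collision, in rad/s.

|ω_f| ≈ 16.2 rad/s

About the axle the impulsive forces during the collision are internal, so angular momentum about that axis is conserved.
I_p = ½(3.58)(0.126)² = 0.02842 kg·m². Taking the sense of the bullet's angular momentum as positive, L_{bullet} = m v R = (0.00800)(248)(0.126) = 0.2500 kg·m²/s.
L_i = +I_p ω_p + m v R = +(0.02842)(7.52) + 0.2500 = 0.4637 kg·m²/s.
After sticking, I_f = I_p + m R² = 0.02842 + (0.00800)(0.126)² = 0.02855 kg·m².
ω_f = L_i / I_f = 0.4637 / 0.02855 = 16.24 rad/s.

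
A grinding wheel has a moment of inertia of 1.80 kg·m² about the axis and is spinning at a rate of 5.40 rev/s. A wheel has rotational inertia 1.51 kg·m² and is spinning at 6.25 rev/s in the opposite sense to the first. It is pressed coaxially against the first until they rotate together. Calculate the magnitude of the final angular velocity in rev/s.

No external torque acts about the common axis, so total angular momentum is conserved.
Taking A's sense as positive: L = (1.800)(5.40) − (1.510)(6.25) = 0.2825 kg·m²·rev/s.
Combined I = 1.800 + 1.510 = 3.310 kg·m².
ω_f = L / I = 0.2825 / 3.310 = 0.08535 rev/s.

|ω_f| ≈ 0.0853 rev/s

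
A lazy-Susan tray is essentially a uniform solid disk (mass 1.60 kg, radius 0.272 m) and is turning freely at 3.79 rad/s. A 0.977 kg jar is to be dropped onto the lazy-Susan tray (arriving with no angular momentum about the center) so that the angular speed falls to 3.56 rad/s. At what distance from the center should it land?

r ≈ 0.0626 m

No external torque acts about the center; L_before = L_after.
I_p = ½(1.60)(0.272)² = 0.05919 kg·m².
I_p ω_i = (I_p + m r²) ω_f ⇒ m r² = I_p(ω_i/ω_f − 1) = 0.05919(3.79/3.56 − 1) = 0.003824 kg·m².
r = √(0.003824/0.977) = 0.06256 m.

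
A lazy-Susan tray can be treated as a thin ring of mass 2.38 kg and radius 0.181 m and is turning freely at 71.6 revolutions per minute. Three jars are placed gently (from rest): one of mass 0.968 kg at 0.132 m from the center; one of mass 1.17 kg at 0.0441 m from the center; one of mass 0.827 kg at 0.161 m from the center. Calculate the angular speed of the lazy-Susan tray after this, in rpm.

No external torque acts about the center; L_before = L_after.
I_p = (2.38)(0.181)² = 0.07797 kg·m².
Added inertia Σmr² = (0.968)(0.132)² + (1.17)(0.0441)² + (0.827)(0.161)² = 0.04058 kg·m²; I_f = 0.07797 + 0.04058 = 0.1185 kg·m².
ω_f = I_p ω_i / I_f = (0.07797)(71.6) / 0.1185 = 47.09 rpm.

ω_f ≈ 47.1 rpm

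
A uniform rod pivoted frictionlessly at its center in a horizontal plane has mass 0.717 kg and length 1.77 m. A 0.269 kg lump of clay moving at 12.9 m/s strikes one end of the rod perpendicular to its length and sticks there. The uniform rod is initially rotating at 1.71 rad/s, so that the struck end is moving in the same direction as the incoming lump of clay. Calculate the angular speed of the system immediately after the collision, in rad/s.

|ω_f| ≈ 8.52 rad/s

About the pivot the impulsive forces during the collision are internal, so angular momentum about that axis is conserved.
I_p = (1/12)(0.717)(1.77)² = 0.1872 kg·m². Taking the sense of the lump of clay's angular momentum as positive, L_{lump} = m v R = (0.269)(12.9)(1.77/2) = 3.071 kg·m²/s.
L_i = +I_p ω_p + m v R = +(0.1872)(1.71) + 3.071 = 3.391 kg·m²/s.
After sticking, I_f = I_p + m R² = 0.1872 + (0.269)(1.77/2)² = 0.3979 kg·m².
ω_f = L_i / I_f = 3.391 / 0.3979 = 8.523 rad/s.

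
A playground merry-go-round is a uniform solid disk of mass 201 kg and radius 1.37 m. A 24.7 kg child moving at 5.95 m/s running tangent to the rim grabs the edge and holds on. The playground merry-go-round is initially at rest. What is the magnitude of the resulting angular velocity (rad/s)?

About the axle the impulsive forces during the collision are internal, so angular momentum about that axis is conserved.
I_p = ½(201)(1.37)² = 188.6 kg·m². Taking the sense of the child's angular momentum as positive, L_{child} = m v R = (24.7)(5.95)(1.37) = 201.3 kg·m²/s.
L_i = 0 + 201.3 = 201.3 kg·m²/s.
After sticking, I_f = I_p + m R² = 188.6 + (24.7)(1.37)² = 235.0 kg·m².
ω_f = L_i / I_f = 201.3 / 235.0 = 0.8568 rad/s.

|ω_f| ≈ 0.857 rad/s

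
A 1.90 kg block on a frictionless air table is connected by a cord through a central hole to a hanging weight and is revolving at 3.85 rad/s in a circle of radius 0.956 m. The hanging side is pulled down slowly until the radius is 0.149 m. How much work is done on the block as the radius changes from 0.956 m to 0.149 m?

W ≈ 517 J

No torque about the axis ⇒ m r₁² ω₁ = m r₂² ω₂.
ω₂ = ω₁ (r₁/r₂)² = (3.85)(0.956/0.149)² = 158.5 rad/s.
W = ΔKE = ½m(v₂² − v₁²) = 516.9 J.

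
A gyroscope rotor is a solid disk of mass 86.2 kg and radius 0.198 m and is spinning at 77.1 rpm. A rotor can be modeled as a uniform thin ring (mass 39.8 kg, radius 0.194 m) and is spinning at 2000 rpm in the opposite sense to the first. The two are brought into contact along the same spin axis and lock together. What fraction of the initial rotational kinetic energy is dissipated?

fraction ≈ 0.571

The coupling torques are internal; angular momentum about the shared axis is conserved.
Moments of inertia: I_A = ½(86.2)(0.198)² = 1.690 kg·m²; I_B = (39.8)(0.194)² = 1.498 kg·m².
Taking A's sense as positive: L = (1.690)(77.1) − (1.498)(2000) = -2866 kg·m²·rpm.
Combined I = 1.690 + 1.498 = 3.188 kg·m².
ω_f = L / I = -2866 / 3.188 = -899.0 rpm.
KE_i = ½ΣIω² = 32910 J; KE_f = ½(3.188)(94.14)² = 14120 J.
Fraction dissipated = (KE_i − KE_f)/KE_i = 0.5708.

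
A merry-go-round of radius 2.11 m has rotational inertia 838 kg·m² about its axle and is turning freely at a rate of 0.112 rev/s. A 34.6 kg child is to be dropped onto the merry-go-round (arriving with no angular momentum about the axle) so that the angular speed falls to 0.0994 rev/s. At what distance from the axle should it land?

The added mass arrives with no angular momentum about the axle, and any external torque about the axle is negligible, so the system's angular momentum is conserved.
I_p ω_i = (I_p + m r²) ω_f ⇒ m r² = I_p(ω_i/ω_f − 1) = 838.0(0.112/0.0994 − 1) = 106.2 kg·m².
r = √(106.2/34.6) = 1.752 m.

r ≈ 1.75 m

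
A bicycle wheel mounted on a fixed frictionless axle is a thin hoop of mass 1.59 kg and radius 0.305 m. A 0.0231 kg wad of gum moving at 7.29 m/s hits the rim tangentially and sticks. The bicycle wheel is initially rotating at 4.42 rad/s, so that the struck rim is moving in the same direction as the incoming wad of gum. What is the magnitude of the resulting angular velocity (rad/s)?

|ω_f| ≈ 4.70 rad/s

The axle reaction passes through the axle and exerts no torque about it; angular momentum about the axle is conserved through the impact.
I_p = (1.59)(0.305)² = 0.1479 kg·m². Taking the sense of the wad of gum's angular momentum as positive, L_{wad} = m v R = (0.0231)(7.29)(0.305) = 0.05136 kg·m²/s.
L_i = +I_p ω_p + m v R = +(0.1479)(4.42) + 0.05136 = 0.7051 kg·m²/s.
After sticking, I_f = I_p + m R² = 0.1479 + (0.0231)(0.305)² = 0.1501 kg·m².
ω_f = L_i / I_f = 0.7051 / 0.1501 = 4.699 rad/s.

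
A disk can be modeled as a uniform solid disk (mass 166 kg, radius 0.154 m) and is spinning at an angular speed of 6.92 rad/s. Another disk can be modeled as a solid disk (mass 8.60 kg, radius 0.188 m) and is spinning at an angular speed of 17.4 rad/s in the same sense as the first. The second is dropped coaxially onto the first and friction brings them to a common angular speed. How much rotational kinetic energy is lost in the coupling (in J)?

ΔKE lost ≈ 7.75 J

The coupling torques are internal; angular momentum about the shared axis is conserved.
Moments of inertia: I_A = ½(166)(0.154)² = 1.968 kg·m²; I_B = ½(8.60)(0.188)² = 0.1520 kg·m².
Taking A's sense as positive: L = (1.968)(6.92) + (0.1520)(17.4) = 16.27 kg·m²·rad/s.
Combined I = 1.968 + 0.1520 = 2.120 kg·m².
ω_f = L / I = 16.27 / 2.120 = 7.671 rad/s.
KE_i = ½ΣIω² = 70.14 J; KE_f = ½(2.120)(7.671)² = 62.39 J.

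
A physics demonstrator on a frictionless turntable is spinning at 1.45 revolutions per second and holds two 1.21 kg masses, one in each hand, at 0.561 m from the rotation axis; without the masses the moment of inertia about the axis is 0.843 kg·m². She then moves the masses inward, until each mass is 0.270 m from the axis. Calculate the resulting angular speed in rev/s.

No external torque acts about the spin axis, so angular momentum is conserved.
I₁ = 0.843 + 2(1.21)(0.561)² = 1.605 kg·m²; I₂ = 0.843 + 2(1.21)(0.270)² = 1.019 kg·m².
ω₂ = I₁ω₁ / I₂ = (1.605)(1.45 rev/s) / (1.019) = 2.282 rev/s.

ω₂ ≈ 2.28 rev/s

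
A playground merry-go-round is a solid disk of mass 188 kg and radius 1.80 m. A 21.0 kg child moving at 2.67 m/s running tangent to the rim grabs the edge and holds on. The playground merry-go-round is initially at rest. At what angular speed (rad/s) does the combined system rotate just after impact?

About the axle the impulsive forces during the collision are internal, so angular momentum about that axis is conserved.
I_p = ½(188)(1.80)² = 304.6 kg·m². Taking the sense of the child's angular momentum as positive, L_{child} = m v R = (21.0)(2.67)(1.80) = 100.9 kg·m²/s.
L_i = 0 + 100.9 = 100.9 kg·m²/s.
After sticking, I_f = I_p + m R² = 304.6 + (21.0)(1.80)² = 372.6 kg·m².
ω_f = L_i / I_f = 100.9 / 372.6 = 0.2709 rad/s.

|ω_f| ≈ 0.271 rad/s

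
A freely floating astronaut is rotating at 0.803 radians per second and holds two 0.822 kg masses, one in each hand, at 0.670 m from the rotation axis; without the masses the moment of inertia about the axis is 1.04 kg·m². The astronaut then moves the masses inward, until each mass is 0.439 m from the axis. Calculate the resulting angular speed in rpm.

No external torque acts about the spin axis, so angular momentum is conserved.
I₁ = 1.04 + 2(0.822)(0.670)² = 1.778 kg·m²; I₂ = 1.04 + 2(0.822)(0.439)² = 1.357 kg·m².
ω₂ = I₁ω₁ / I₂ = (1.778)(0.803 rad/s) / (1.357) = 1.052 rad/s = 10.05 rpm.

ω₂ ≈ 10.0 rpm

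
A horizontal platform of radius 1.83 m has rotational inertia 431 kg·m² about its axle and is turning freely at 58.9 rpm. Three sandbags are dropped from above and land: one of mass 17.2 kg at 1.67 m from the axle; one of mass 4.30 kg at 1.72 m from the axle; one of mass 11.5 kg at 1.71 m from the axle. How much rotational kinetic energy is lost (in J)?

energy lost ≈ 1470 J

The added mass arrives with no angular momentum about the axle, and any external torque about the axle is negligible, so the system's angular momentum is conserved.
Added inertia Σmr² = (17.2)(1.67)² + (4.30)(1.72)² + (11.5)(1.71)² = 94.32 kg·m²; I_f = 431.0 + 94.32 = 525.3 kg·m².
ω_f = I_p ω_i / I_f = (431.0)(58.9) / 525.3 = 48.32 rpm.
KE_i = ½(431.0)(6.168 rad/s)² = 8199 J; KE_f = ½(525.3)(5.061)² = 6727 J.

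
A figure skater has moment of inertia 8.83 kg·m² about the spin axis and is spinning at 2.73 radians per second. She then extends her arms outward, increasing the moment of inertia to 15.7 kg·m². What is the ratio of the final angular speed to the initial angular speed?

No external torque acts about the spin axis, so angular momentum is conserved.
ω₂/ω₁ = I₁/I₂ = 8.830 / 15.70 = 0.5624.

ω₂/ω₁ ≈ 0.562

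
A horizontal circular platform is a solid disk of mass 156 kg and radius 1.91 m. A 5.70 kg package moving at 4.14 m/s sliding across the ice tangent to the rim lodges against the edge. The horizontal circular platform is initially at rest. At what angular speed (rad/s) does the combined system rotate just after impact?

The axle reaction passes through the central axle and exerts no torque about it; angular momentum about the central axle is conserved through the impact.
I_p = ½(156)(1.91)² = 284.6 kg·m². Taking the sense of the package's angular momentum as positive, L_{package} = m v R = (5.70)(4.14)(1.91) = 45.07 kg·m²/s.
L_i = 0 + 45.07 = 45.07 kg·m²/s.
After sticking, I_f = I_p + m R² = 284.6 + (5.70)(1.91)² = 305.3 kg·m².
ω_f = L_i / I_f = 45.07 / 305.3 = 0.1476 rad/s.

|ω_f| ≈ 0.148 rad/s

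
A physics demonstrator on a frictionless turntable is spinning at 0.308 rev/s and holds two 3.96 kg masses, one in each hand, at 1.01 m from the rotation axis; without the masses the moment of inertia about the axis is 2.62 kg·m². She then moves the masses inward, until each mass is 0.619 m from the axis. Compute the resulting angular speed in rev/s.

ω₂ ≈ 0.583 rev/s

With no external torque about the axis, L is conserved: I₁ω₁ = I₂ω₂.
I₁ = 2.62 + 2(3.96)(1.01)² = 10.70 kg·m²; I₂ = 2.62 + 2(3.96)(0.619)² = 5.655 kg·m².
ω₂ = I₁ω₁ / I₂ = (10.70)(0.308 rev/s) / (5.655) = 0.5828 rev/s.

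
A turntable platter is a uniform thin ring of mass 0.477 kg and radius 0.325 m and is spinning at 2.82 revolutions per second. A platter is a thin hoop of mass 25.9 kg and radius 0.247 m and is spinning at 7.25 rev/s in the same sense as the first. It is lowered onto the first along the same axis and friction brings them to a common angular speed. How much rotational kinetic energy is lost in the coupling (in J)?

ΔKE lost ≈ 18.9 J

No external torque acts about the common axis, so total angular momentum is conserved.
Moments of inertia: I_A = (0.477)(0.325)² = 0.05038 kg·m²; I_B = (25.9)(0.247)² = 1.580 kg·m².
Taking A's sense as positive: L = (0.05038)(2.82) + (1.580)(7.25) = 11.60 kg·m²·rev/s.
Combined I = 0.05038 + 1.580 = 1.631 kg·m².
ω_f = L / I = 11.60 / 1.631 = 7.113 rev/s.
KE_i = ½ΣIω² = 1647 J; KE_f = ½(1.631)(44.69)² = 1628 J.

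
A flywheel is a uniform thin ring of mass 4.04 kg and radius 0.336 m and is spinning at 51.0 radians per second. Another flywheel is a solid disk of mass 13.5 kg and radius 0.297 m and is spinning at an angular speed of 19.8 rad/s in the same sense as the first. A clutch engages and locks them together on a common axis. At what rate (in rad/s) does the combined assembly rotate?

|ω_f| ≈ 33.3 rad/s

The coupling torques are internal; angular momentum about the shared axis is conserved.
Moments of inertia: I_A = (4.04)(0.336)² = 0.4561 kg·m²; I_B = ½(13.5)(0.297)² = 0.5954 kg·m².
Taking A's sense as positive: L = (0.4561)(51.0) + (0.5954)(19.8) = 35.05 kg·m²·rad/s.
Combined I = 0.4561 + 0.5954 = 1.052 kg·m².
ω_f = L / I = 35.05 / 1.052 = 33.33 rad/s.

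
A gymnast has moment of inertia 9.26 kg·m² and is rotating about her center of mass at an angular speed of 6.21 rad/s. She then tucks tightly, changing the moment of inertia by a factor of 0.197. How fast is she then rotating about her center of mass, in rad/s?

ω₂ ≈ 31.5 rad/s

Angular momentum about the spin axis is conserved since the torque about it is zero.
I₂ = 0.197 × 9.26 = 1.824 kg·m².
ω₂ = I₁ω₁ / I₂ = (9.260)(6.21 rad/s) / (1.824) = 31.52 rad/s.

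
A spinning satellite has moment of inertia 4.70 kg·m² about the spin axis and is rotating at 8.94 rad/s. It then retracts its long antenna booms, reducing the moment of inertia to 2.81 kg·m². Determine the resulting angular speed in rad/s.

No external torque acts about the spin axis, so angular momentum is conserved.
ω₂ = I₁ω₁ / I₂ = (4.700)(8.94 rad/s) / (2.810) = 14.95 rad/s.

ω₂ ≈ 15.0 rad/s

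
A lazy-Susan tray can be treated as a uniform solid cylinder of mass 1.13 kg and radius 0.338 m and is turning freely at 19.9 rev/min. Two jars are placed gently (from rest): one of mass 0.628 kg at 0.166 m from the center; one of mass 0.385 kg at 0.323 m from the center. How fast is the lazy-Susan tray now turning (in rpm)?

ω_f ≈ 10.5 rpm

The added mass arrives with no angular momentum about the center, and any external torque about the center is negligible, so the system's angular momentum is conserved.
I_p = ½(1.13)(0.338)² = 0.06455 kg·m².
Added inertia Σmr² = (0.628)(0.166)² + (0.385)(0.323)² = 0.05747 kg·m²; I_f = 0.06455 + 0.05747 = 0.1220 kg·m².
ω_f = I_p ω_i / I_f = (0.06455)(19.9) / 0.1220 = 10.53 rpm.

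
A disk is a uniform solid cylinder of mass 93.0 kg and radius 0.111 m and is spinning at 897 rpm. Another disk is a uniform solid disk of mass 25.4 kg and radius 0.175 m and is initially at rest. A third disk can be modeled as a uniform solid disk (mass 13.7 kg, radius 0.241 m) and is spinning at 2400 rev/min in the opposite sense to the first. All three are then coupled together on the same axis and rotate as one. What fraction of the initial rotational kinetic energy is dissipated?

fraction ≈ 0.948

No external torque acts about the common axis, so total angular momentum is conserved.
Moments of inertia: I_A = ½(93.0)(0.111)² = 0.5729 kg·m²; I_B = ½(25.4)(0.175)² = 0.3889 kg·m²; I_C = ½(13.7)(0.241)² = 0.3979 kg·m².
Taking A's sense as positive: L = (0.5729)(897) − (0.3979)(2400) = -440.9 kg·m²·rpm.
Combined I = 0.5729 + 0.3889 + 0.3979 = 1.360 kg·m².
ω_f = L / I = -440.9 / 1.360 = -324.3 rpm.
KE_i = ½ΣIω² = 15090 J; KE_f = ½(1.360)(33.96)² = 784.0 J.
Fraction dissipated = (KE_i − KE_f)/KE_i = 0.9481.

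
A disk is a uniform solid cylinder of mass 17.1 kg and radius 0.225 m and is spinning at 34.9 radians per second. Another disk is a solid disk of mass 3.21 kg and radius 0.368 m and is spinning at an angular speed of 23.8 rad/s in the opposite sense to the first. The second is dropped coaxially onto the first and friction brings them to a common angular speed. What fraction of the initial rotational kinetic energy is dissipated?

The coupling torques are internal; angular momentum about the shared axis is conserved.
Moments of inertia: I_A = ½(17.1)(0.225)² = 0.4328 kg·m²; I_B = ½(3.21)(0.368)² = 0.2174 kg·m².
Taking A's sense as positive: L = (0.4328)(34.9) − (0.2174)(23.8) = 9.933 kg·m²·rad/s.
Combined I = 0.4328 + 0.2174 = 0.6502 kg·m².
ω_f = L / I = 9.933 / 0.6502 = 15.28 rad/s.
KE_i = ½ΣIω² = 325.2 J; KE_f = ½(0.6502)(15.28)² = 75.88 J.
Fraction dissipated = (KE_i − KE_f)/KE_i = 0.7667.

fraction ≈ 0.767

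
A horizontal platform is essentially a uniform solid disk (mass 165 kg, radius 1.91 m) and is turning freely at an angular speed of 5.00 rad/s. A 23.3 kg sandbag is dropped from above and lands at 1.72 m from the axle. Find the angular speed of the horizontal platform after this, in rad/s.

The added mass arrives with no angular momentum about the axle, and any external torque about the axle is negligible, so the system's angular momentum is conserved.
I_p = ½(165)(1.91)² = 301.0 kg·m².
Added inertia Σmr² = (23.3)(1.72)² = 68.93 kg·m²; I_f = 301.0 + 68.93 = 369.9 kg·m².
ω_f = I_p ω_i / I_f = (301.0)(5.00) / 369.9 = 4.068 rad/s.

ω_f ≈ 4.07 rad/s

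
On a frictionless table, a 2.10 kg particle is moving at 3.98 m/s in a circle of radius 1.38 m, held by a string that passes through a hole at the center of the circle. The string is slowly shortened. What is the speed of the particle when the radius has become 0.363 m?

Central (radial) force ⇒ zero torque about the center ⇒ m v r is constant.
v₂ = v₁ r₁ / r₂ = (3.98)(1.38) / (0.363) = 15.13 m/s.

v₂ ≈ 15.1 m/s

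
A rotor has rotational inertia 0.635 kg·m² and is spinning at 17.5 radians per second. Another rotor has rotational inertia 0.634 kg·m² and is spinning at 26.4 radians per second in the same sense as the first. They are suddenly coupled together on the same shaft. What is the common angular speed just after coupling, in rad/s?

No external torque acts about the common axis, so total angular momentum is conserved.
Taking A's sense as positive: L = (0.6350)(17.5) + (0.6340)(26.4) = 27.85 kg·m²·rad/s.
Combined I = 0.6350 + 0.6340 = 1.269 kg·m².
ω_f = L / I = 27.85 / 1.269 = 21.95 rad/s.

|ω_f| ≈ 21.9 rad/s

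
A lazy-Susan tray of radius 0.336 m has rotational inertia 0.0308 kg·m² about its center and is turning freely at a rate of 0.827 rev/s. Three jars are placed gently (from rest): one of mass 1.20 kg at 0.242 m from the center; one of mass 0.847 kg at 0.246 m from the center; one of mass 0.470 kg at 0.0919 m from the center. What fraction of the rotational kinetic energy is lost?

No external torque acts about the center; L_before = L_after.
Added inertia Σmr² = (1.20)(0.242)² + (0.847)(0.246)² + (0.470)(0.0919)² = 0.1255 kg·m²; I_f = 0.03080 + 0.1255 = 0.1563 kg·m².
ω_f = I_p ω_i / I_f = (0.03080)(0.827) / 0.1563 = 0.1630 rev/s.
KE_i = ½(0.03080)(5.196 rad/s)² = 0.4158 J; KE_f = ½(0.1563)(1.024)² = 0.08194 J.
Fraction lost = 0.8029.

fraction ≈ 0.803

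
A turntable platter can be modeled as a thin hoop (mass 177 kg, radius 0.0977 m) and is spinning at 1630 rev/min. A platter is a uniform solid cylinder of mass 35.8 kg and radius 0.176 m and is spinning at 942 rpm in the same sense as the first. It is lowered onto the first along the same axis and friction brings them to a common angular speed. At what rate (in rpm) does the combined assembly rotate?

The coupling torques are internal; angular momentum about the shared axis is conserved.
Moments of inertia: I_A = (177)(0.0977)² = 1.690 kg·m²; I_B = ½(35.8)(0.176)² = 0.5545 kg·m².
Taking A's sense as positive: L = (1.690)(1630) + (0.5545)(942) = 3276 kg·m²·rpm.
Combined I = 1.690 + 0.5545 = 2.244 kg·m².
ω_f = L / I = 3276 / 2.244 = 1460 rpm.

|ω_f| ≈ 1460 rpm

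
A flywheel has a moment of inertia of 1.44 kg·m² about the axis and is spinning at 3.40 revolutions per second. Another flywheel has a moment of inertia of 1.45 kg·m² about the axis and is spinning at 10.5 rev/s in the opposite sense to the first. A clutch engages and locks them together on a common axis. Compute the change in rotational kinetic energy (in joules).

ΔKE ≈ -2760 J

The coupling torques are internal; angular momentum about the shared axis is conserved.
Taking A's sense as positive: L = (1.440)(3.40) − (1.450)(10.5) = -10.33 kg·m²·rev/s.
Combined I = 1.440 + 1.450 = 2.890 kg·m².
ω_f = L / I = -10.33 / 2.890 = -3.574 rev/s.
KE_i = ½ΣIω² = 3484 J; KE_f = ½(2.890)(22.46)² = 728.7 J.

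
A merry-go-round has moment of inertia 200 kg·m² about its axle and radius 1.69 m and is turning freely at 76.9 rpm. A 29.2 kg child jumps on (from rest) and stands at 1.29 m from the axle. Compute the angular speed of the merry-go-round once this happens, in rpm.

ω_f ≈ 61.9 rpm

The added mass arrives with no angular momentum about the axle, and any external torque about the axle is negligible, so the system's angular momentum is conserved.
Added inertia Σmr² = (29.2)(1.29)² = 48.59 kg·m²; I_f = 200.0 + 48.59 = 248.6 kg·m².
ω_f = I_p ω_i / I_f = (200.0)(76.9) / 248.6 = 61.87 rpm.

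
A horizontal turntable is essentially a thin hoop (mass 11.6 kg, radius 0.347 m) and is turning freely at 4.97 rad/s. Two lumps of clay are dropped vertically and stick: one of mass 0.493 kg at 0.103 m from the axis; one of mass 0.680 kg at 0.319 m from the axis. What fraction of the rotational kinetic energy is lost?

No external torque acts about the axis; L_before = L_after.
I_p = (11.6)(0.347)² = 1.397 kg·m².
Added inertia Σmr² = (0.493)(0.103)² + (0.680)(0.319)² = 0.07443 kg·m²; I_f = 1.397 + 0.07443 = 1.471 kg·m².
ω_f = I_p ω_i / I_f = (1.397)(4.97) / 1.471 = 4.719 rad/s.
KE_i = ½(1.397)(4.970 rad/s)² = 17.25 J; KE_f = ½(1.471)(4.719)² = 16.38 J.
Fraction lost = 0.05059.

fraction ≈ 0.0506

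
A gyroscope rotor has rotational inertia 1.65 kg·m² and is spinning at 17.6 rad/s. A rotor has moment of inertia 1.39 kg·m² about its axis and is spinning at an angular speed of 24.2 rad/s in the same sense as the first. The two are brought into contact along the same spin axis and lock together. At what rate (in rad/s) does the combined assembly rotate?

No external torque acts about the common axis, so total angular momentum is conserved.
Taking A's sense as positive: L = (1.650)(17.6) + (1.390)(24.2) = 62.68 kg·m²·rad/s.
Combined I = 1.650 + 1.390 = 3.040 kg·m².
ω_f = L / I = 62.68 / 3.040 = 20.62 rad/s.

|ω_f| ≈ 20.6 rad/s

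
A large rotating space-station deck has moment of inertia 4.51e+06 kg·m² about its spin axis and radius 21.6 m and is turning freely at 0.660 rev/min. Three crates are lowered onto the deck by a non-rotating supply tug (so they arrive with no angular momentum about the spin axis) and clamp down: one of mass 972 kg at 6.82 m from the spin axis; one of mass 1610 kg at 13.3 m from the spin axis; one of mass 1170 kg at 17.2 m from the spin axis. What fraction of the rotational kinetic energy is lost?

fraction ≈ 0.130

The added mass arrives with no angular momentum about the spin axis, and any external torque about the spin axis is negligible, so the system's angular momentum is conserved.
Added inertia Σmr² = (972)(6.82)² + (1610)(13.3)² + (1170)(17.2)² = 6.761e+05 kg·m²; I_f = 4.510e+06 + 6.761e+05 = 5.186e+06 kg·m².
ω_f = I_p ω_i / I_f = (4.510e+06)(0.660) / 5.186e+06 = 0.5740 rpm.
KE_i = ½(4.510e+06)(0.06912 rad/s)² = 10770 J; KE_f = ½(5.186e+06)(0.06010)² = 9368 J.
Fraction lost = 0.1304.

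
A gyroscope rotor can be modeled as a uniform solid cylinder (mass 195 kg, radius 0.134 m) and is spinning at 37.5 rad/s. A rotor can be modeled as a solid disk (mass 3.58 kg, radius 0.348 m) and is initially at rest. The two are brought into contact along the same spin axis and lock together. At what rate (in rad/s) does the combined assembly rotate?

|ω_f| ≈ 33.4 rad/s

No external torque acts about the common axis, so total angular momentum is conserved.
Moments of inertia: I_A = ½(195)(0.134)² = 1.751 kg·m²; I_B = ½(3.58)(0.348)² = 0.2168 kg·m².
Taking A's sense as positive: L = (1.751)(37.5) = 65.65 kg·m²·rad/s.
Combined I = 1.751 + 0.2168 = 1.967 kg·m².
ω_f = L / I = 65.65 / 1.967 = 33.37 rad/s.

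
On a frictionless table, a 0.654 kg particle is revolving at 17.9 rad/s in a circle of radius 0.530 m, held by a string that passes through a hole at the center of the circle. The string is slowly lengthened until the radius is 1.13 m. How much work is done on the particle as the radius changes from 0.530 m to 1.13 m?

The constraining force is radial, so m r² ω about the center is conserved.
ω₂ = ω₁ (r₁/r₂)² = (17.9)(0.530/1.13)² = 3.938 rad/s.
W = ΔKE = ½m(v₂² − v₁²) = -22.96 J.

W ≈ -23.0 J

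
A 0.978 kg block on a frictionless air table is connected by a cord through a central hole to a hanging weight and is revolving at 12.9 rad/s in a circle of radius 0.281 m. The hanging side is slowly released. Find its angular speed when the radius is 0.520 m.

ω₂ ≈ 3.77 rad/s

The constraining force is radial, so m r² ω about the center is conserved.
ω₂ = ω₁ (r₁/r₂)² = (12.9)(0.281/0.520)² = 3.767 rad/s.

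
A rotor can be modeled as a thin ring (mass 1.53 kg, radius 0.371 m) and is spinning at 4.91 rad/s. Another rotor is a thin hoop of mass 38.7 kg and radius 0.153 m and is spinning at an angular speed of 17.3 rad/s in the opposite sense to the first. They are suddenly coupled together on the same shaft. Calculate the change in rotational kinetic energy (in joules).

The coupling torques are internal; angular momentum about the shared axis is conserved.
Moments of inertia: I_A = (1.53)(0.371)² = 0.2106 kg·m²; I_B = (38.7)(0.153)² = 0.9059 kg·m².
Taking A's sense as positive: L = (0.2106)(4.91) − (0.9059)(17.3) = -14.64 kg·m²·rad/s.
Combined I = 0.2106 + 0.9059 = 1.117 kg·m².
ω_f = L / I = -14.64 / 1.117 = -13.11 rad/s.
KE_i = ½ΣIω² = 138.1 J; KE_f = ½(1.117)(13.11)² = 95.96 J.

ΔKE ≈ -42.1 J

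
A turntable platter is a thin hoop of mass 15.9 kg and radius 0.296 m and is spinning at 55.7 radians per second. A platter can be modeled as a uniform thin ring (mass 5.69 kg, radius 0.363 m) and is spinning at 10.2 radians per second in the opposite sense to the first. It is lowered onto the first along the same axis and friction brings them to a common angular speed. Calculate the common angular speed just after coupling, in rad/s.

|ω_f| ≈ 32.6 rad/s

The coupling torques are internal; angular momentum about the shared axis is conserved.
Moments of inertia: I_A = (15.9)(0.296)² = 1.393 kg·m²; I_B = (5.69)(0.363)² = 0.7498 kg·m².
Taking A's sense as positive: L = (1.393)(55.7) − (0.7498)(10.2) = 69.95 kg·m²·rad/s.
Combined I = 1.393 + 0.7498 = 2.143 kg·m².
ω_f = L / I = 69.95 / 2.143 = 32.64 rad/s.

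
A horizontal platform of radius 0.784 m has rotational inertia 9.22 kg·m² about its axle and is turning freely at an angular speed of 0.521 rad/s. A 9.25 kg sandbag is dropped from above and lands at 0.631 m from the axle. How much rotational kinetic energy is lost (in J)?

energy lost ≈ 0.357 J

No external torque acts about the axle; L_before = L_after.
Added inertia Σmr² = (9.25)(0.631)² = 3.683 kg·m²; I_f = 9.220 + 3.683 = 12.90 kg·m².
ω_f = I_p ω_i / I_f = (9.220)(0.521) / 12.90 = 0.3723 rad/s.
KE_i = ½(9.220)(0.5210 rad/s)² = 1.251 J; KE_f = ½(12.90)(0.3723)² = 0.8942 J.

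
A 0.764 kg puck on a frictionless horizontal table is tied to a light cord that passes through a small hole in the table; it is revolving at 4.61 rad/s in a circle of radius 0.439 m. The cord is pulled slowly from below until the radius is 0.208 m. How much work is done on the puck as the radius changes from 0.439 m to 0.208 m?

W ≈ 5.40 J

No torque about the axis ⇒ m r₁² ω₁ = m r₂² ω₂.
ω₂ = ω₁ (r₁/r₂)² = (4.61)(0.439/0.208)² = 20.54 rad/s.
W = ΔKE = ½m(v₂² − v₁²) = 5.405 J.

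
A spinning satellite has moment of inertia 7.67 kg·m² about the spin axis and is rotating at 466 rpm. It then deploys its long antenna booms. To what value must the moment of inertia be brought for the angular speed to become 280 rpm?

I₂ ≈ 12.8 kg·m²

No external torque acts about the spin axis, so angular momentum is conserved.
I₂ = I₁ω₁ / ω₂ = (7.67)(466) / (280) = 12.77 kg·m².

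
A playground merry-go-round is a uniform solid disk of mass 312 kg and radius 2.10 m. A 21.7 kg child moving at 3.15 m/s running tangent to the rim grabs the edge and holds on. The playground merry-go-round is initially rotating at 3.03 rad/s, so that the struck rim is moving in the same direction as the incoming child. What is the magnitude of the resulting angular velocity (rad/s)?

The axle reaction passes through the axle and exerts no torque about it; angular momentum about the axle is conserved through the impact.
I_p = ½(312)(2.10)² = 688.0 kg·m². Taking the sense of the child's angular momentum as positive, L_{child} = m v R = (21.7)(3.15)(2.10) = 143.5 kg·m²/s.
L_i = +I_p ω_p + m v R = +(688.0)(3.03) + 143.5 = 2228 kg·m²/s.
After sticking, I_f = I_p + m R² = 688.0 + (21.7)(2.10)² = 783.7 kg·m².
ω_f = L_i / I_f = 2228 / 783.7 = 2.843 rad/s.

|ω_f| ≈ 2.84 rad/s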